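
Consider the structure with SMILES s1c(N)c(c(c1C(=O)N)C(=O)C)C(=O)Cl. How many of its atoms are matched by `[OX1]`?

3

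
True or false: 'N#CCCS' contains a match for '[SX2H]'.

True

The pattern [SX2H] describes an aliphatic sulfur with two connections, one being H — a thiol.
The molecule carries a thiol (-SH), whose atoms satisfy every constraint of the query, so the pattern matches.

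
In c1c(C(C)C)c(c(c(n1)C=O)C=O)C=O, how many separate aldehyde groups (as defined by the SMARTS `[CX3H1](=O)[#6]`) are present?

3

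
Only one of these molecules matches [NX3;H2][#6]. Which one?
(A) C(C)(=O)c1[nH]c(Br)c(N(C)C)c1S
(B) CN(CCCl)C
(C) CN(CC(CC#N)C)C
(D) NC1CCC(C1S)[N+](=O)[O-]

D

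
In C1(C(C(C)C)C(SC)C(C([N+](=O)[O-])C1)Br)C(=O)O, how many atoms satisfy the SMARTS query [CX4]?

10

The query [CX4] means: C with X4: aliphatic carbon with exactly 4 total connections (bonds + H).
Check the 18 heavy atoms by environment: 10× C (X4) → match; 1× S (X2) → no; 1× N (charge +1, X3) → no; 1× O (charge -1, X1) → no; 2× O (X1) → no; 1× C (X3) → no; 1× O (X2) → no; 1× Br (X1) → no.
That gives 10 matching atoms.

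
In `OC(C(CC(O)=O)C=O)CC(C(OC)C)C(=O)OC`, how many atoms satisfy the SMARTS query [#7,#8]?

7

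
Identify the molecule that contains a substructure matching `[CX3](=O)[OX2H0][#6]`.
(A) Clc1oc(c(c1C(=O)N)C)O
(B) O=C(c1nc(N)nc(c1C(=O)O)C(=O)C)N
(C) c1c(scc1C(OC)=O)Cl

C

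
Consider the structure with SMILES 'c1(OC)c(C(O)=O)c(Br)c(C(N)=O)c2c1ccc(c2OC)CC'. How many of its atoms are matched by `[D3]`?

10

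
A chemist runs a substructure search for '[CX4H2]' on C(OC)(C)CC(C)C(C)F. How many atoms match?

1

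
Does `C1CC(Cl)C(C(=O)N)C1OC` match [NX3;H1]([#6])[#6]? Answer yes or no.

The pattern [NX3;H1]([#6])[#6] describes a trivalent nitrogen with one H, bonded to two carbons — a secondary amine.
The closest candidate here is a primary amide (-C(=O)NH2), but the -C(=O)NH2 nitrogen has H2, not H1. No other fragment satisfies the full query, so there is no match.

No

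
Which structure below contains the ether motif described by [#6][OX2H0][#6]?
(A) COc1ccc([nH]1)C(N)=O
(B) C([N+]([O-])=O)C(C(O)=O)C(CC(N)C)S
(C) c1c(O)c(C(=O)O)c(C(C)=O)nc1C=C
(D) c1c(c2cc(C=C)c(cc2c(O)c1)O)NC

[#6][OX2H0][#6] describes an aliphatic oxygen bridging two carbons with no H on the oxygen (an ether).
(A) contains a methoxy ether (-OCH3), which satisfies every atom and bond constraint.
(B) has a carboxylic acid group (-C(=O)OH) but the -OH oxygen has H1; the =O is OX1, not OX2.
(C) has a hydroxyl group (-OH) but the oxygen has H1, not H0 bridging two carbons.
(D) has a hydroxyl group (-OH) but the oxygen has H1, not H0 bridging two carbons.
So the answer is (A).

A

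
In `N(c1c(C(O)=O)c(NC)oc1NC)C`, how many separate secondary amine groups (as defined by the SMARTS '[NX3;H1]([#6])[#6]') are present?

3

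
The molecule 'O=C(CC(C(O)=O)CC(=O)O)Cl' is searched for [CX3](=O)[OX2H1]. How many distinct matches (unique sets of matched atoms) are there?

[CX3](=O)[OX2H1] is the SMARTS for a carboxylic acid: an sp2 carbon double-bonded to O and single-bonded to an -OH oxygen.
The molecule carries 2 separate instances of a carboxylic acid group (-C(=O)OH) meeting every constraint; each maps to a distinct set of atoms, giving 2 matches.

2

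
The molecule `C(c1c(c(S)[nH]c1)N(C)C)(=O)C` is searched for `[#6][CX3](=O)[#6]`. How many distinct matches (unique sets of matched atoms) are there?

[#6][CX3](=O)[#6] is the SMARTS for a ketone: a carbonyl carbon (no H) flanked by two carbons.
Exactly one fragment in the molecule meets all constraints, giving 1 match.

1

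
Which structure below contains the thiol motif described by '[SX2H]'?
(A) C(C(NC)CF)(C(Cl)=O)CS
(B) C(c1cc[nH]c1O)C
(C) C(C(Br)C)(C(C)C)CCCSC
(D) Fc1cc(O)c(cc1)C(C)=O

A

[SX2H] describes an aliphatic sulfur with two connections, one being H (a thiol).
(A) contains a thiol (-SH), which satisfies every atom and bond constraint.
(B) has a hydroxyl group (-OH) but it is an -OH, not an -SH.
(C) has a methylthio ether (-SCH3) but the sulfur has H0 (bonded to two carbons), not H1.
(D) has a hydroxyl group (-OH) but it is an -OH, not an -SH.
So the answer is (A).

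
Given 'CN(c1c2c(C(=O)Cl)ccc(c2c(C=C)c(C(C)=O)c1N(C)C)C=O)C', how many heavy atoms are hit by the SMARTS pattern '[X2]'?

0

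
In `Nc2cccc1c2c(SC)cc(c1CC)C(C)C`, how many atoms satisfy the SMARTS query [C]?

6

Check the 18 heavy atoms by environment: 10× c (aromatic) → no; 1× N → no; 6× C → match; 1× S → no.
That gives 6 matching atoms.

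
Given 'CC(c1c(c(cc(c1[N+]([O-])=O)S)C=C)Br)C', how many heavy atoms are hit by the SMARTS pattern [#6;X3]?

8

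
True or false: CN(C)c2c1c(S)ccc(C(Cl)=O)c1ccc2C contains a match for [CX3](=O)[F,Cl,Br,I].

True

The pattern [CX3](=O)[F,Cl,Br,I] describes a carbonyl carbon bonded to a halogen — an acyl halide.
The molecule carries an acyl chloride (-C(=O)Cl), whose atoms satisfy every constraint of the query, so the pattern matches.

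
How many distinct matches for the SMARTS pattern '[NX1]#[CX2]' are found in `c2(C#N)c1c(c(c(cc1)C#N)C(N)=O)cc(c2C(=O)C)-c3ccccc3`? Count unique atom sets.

2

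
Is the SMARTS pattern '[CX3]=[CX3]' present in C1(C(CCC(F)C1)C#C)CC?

No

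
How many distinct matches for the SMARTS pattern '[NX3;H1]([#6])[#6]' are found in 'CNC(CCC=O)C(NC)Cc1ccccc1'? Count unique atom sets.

[NX3;H1]([#6])[#6] is the SMARTS for a secondary amine: a trivalent nitrogen with one H, bonded to two carbons.
The molecule carries 2 separate instances of an N-methylamino group (-NHCH3) meeting every constraint; each maps to a distinct set of atoms, giving 2 matches.

2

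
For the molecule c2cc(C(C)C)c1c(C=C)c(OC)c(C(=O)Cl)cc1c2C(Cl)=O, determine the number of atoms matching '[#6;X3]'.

14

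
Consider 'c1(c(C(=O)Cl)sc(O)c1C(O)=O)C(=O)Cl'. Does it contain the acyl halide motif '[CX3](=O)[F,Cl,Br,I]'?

The pattern [CX3](=O)[F,Cl,Br,I] describes a carbonyl carbon bonded to a halogen — an acyl halide.
The molecule carries an acyl chloride (-C(=O)Cl), whose atoms satisfy every constraint of the query, so the pattern matches.

Yes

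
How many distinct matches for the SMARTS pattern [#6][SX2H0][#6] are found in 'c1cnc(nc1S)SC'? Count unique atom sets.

[#6][SX2H0][#6] is the SMARTS for a thioether: an aliphatic sulfur bridging two carbons with no H on the sulfur.
Exactly one fragment in the molecule meets all constraints, giving 1 match.

1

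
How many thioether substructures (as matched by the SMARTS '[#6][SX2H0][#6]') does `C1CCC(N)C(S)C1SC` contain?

1

[#6][SX2H0][#6] is the SMARTS for a thioether: an aliphatic sulfur bridging two carbons with no H on the sulfur.
Exactly one fragment in the molecule meets all constraints, giving 1 match.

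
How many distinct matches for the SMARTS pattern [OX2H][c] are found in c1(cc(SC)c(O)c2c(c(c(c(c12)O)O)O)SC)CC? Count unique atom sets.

4

[OX2H][c] is the SMARTS for a phenol: a hydroxyl oxygen attached to an aromatic carbon.
The molecule carries 4 separate instances of a hydroxyl group (-OH) meeting every constraint; each maps to a distinct set of atoms, giving 4 matches.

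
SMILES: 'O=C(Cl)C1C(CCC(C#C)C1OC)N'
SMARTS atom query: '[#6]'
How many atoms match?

10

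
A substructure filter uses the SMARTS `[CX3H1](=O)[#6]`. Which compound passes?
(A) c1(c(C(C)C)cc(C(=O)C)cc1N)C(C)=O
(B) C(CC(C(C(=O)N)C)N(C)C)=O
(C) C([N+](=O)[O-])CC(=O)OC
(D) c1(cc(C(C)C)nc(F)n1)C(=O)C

B

[CX3H1](=O)[#6] describes an sp2 carbon with one H, double-bonded to O and single-bonded to carbon (an aldehyde).
(A) has an acetyl/ketone group (-C(=O)CH3) but the carbonyl carbon has H0 (two carbon neighbours), not H1.
(B) contains an aldehyde (-CHO), which satisfies every atom and bond constraint.
(C) has a methyl-ester group (-C(=O)OCH3) but the carbonyl carbon has H0, not H1.
(D) has an acetyl/ketone group (-C(=O)CH3) but the carbonyl carbon has H0 (two carbon neighbours), not H1.
So the answer is (B).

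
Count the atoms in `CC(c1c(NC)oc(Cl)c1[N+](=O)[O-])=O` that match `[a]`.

5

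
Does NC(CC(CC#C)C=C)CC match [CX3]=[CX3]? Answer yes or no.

The pattern [CX3]=[CX3] describes a non-aromatic C=C double bond between two sp2 carbons — an alkene.
The molecule carries a vinyl group (-CH=CH2), whose atoms satisfy every constraint of the query, so the pattern matches.

Yes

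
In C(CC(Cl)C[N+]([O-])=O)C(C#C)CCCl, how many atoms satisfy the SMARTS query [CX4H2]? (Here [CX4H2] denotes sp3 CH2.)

The query [CX4H2] means: sp3 carbon (X4) with exactly two hydrogens.
Check the 14 heavy atoms by environment: 5× C (H2, X4) → match; 2× C (H1, X4) → no; 1× N (charge +1, H0, X3) → no; 1× O (charge -1, H0, X1) → no; 1× O (H0, X1) → no; 1× C (H0, X2) → no; 1× C (H1, X2) → no; 2× Cl (H0, X1) → no.
That gives 5 matching atoms.

5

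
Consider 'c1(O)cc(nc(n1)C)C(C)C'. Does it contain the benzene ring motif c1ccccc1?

No

The pattern c1ccccc1 describes six aromatic carbons in a ring — a benzene ring.
The closest candidate here is a methyl group (-CH3), but no six-membered all-carbon aromatic ring is present. No other fragment satisfies the full query, so there is no match.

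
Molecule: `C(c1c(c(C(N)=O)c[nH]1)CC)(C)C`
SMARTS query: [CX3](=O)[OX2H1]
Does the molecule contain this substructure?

No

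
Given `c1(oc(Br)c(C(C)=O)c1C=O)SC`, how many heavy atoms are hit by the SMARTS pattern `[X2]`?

The query [X2] means: any atom with exactly two total connections (bonds + H).
Check the 13 heavy atoms by environment: 1× o (aromatic, X2) → match; 4× c (aromatic, X3) → no; 1× Br (X1) → no; 1× S (X2) → match; 2× C (X4) → no; 2× C (X3) → no; 2× O (X1) → no.
Summing the matching environments: 1 + 1 = 2 matching atoms.

2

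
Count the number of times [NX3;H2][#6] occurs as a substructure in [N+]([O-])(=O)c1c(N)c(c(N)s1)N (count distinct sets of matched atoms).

3

[NX3;H2][#6] is the SMARTS for a primary amine: a trivalent nitrogen with two H attached to carbon.
The molecule carries 3 separate instances of a primary amino group (-NH2) meeting every constraint; each maps to a distinct set of atoms, giving 3 matches.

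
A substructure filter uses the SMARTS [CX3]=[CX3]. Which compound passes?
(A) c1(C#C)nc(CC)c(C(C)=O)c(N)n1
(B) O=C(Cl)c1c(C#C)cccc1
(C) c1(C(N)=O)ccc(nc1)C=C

[CX3]=[CX3] describes a non-aromatic C=C double bond between two sp2 carbons (an alkene).
(A) has an ethyl group (-CH2CH3) but its C-C bond is a single bond between CX4 carbons, not CX3=CX3.
(B) has an ethynyl group (-C#CH) but the C-C bond is a triple bond, not a double bond.
(C) contains a vinyl group (-CH=CH2), which satisfies every atom and bond constraint.
So the answer is (C).

C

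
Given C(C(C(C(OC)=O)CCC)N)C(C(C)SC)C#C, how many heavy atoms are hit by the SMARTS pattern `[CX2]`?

2

The query [CX2] means: C with X2: aliphatic carbon with exactly 2 total connections.
Check the 18 heavy atoms by environment: 11× C (X4) → no; 1× C (X3) → no; 1× O (X1) → no; 1× O (X2) → no; 1× S (X2) → no; 1× N (X3) → no; 2× C (X2) → match.
That gives 2 matching atoms.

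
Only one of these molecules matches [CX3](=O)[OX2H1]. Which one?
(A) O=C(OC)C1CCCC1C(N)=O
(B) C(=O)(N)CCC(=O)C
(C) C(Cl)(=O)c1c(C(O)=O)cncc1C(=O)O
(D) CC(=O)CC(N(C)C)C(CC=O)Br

[CX3](=O)[OX2H1] describes an sp2 carbon double-bonded to O and single-bonded to an -OH oxygen (a carboxylic acid).
(A) has a methyl-ester group (-C(=O)OCH3) but the singly-bonded O has no H (OX2H0, not OX2H1).
(B) has a primary amide (-C(=O)NH2) but the carbonyl is bonded to N, not to an -OH oxygen.
(C) contains a carboxylic acid group (-C(=O)OH), which satisfies every atom and bond constraint.
(D) has an aldehyde (-CHO) but there is no singly-bonded oxygen on the carbonyl carbon.
So the answer is (C).

C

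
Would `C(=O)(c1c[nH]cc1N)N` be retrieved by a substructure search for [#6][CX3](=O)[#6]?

No

The pattern [#6][CX3](=O)[#6] describes a carbonyl carbon (no H) flanked by two carbons — a ketone.
The closest candidate here is a primary amide (-C(=O)NH2), but one neighbour of the carbonyl carbon is N, not C. No other fragment satisfies the full query, so there is no match.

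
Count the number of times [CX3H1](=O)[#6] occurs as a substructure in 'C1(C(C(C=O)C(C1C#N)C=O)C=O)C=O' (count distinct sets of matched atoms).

[CX3H1](=O)[#6] is the SMARTS for an aldehyde: an sp2 carbon with one H, double-bonded to O and single-bonded to carbon.
The molecule carries 4 separate instances of an aldehyde (-CHO) meeting every constraint; each maps to a distinct set of atoms, giving 4 matches.

4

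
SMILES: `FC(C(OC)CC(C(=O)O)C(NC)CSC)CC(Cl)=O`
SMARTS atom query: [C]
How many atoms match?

The query [C] means: uppercase C matches aliphatic (non-aromatic) carbon only.
Check the 20 heavy atoms by environment: 12× C → match; 4× O → no; 1× Cl → no; 1× S → no; 1× N → no; 1× F → no.
That gives 12 matching atoms.

12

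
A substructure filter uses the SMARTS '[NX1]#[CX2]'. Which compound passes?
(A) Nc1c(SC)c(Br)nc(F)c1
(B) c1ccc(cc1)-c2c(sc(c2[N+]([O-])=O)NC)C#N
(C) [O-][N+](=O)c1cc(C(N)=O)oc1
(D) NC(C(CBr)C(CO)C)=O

[NX1]#[CX2] describes a nitrogen triple-bonded to a two-connected carbon (a nitrile).
(A) has a primary amino group (-NH2) but the nitrogen is NX3 (three connections), not NX1 triple-bonded.
(B) contains a nitrile (-C#N), which satisfies every atom and bond constraint.
(C) has a primary amide (-C(=O)NH2) but the nitrogen is NX3, not NX1.
(D) has a primary amide (-C(=O)NH2) but the nitrogen is NX3, not NX1.
So the answer is (B).

B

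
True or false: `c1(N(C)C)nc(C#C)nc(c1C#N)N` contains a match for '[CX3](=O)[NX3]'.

False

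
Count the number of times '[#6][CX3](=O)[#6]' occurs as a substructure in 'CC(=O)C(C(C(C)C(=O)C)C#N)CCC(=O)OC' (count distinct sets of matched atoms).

2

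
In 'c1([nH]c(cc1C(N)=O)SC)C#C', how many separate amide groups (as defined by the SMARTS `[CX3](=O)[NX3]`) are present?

1

[CX3](=O)[NX3] is the SMARTS for an amide: a carbonyl carbon bonded to a trivalent nitrogen.
Exactly one fragment in the molecule meets all constraints, giving 1 match.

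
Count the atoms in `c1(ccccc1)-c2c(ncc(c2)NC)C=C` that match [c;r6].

The query [c;r6] means: aromatic carbon that belongs to a six-membered ring.
Check the 16 heavy atoms by environment: 1× n (aromatic, in 6-ring) → no; 11× c (aromatic, in 6-ring) → match; 3× C (acyclic) → no; 1× N (acyclic) → no.
That gives 11 matching atoms.

11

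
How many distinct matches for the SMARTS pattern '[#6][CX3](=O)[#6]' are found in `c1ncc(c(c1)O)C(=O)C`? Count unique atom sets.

1

[#6][CX3](=O)[#6] is the SMARTS for a ketone: a carbonyl carbon (no H) flanked by two carbons.
Exactly one fragment in the molecule meets all constraints, giving 1 match.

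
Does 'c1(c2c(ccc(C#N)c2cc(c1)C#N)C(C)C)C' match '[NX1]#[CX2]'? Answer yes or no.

The pattern [NX1]#[CX2] describes a nitrogen triple-bonded to a two-connected carbon — a nitrile.
The molecule carries a nitrile (-C#N), whose atoms satisfy every constraint of the query, so the pattern matches.

Yes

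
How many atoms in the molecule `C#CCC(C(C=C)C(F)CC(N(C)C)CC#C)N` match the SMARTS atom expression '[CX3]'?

2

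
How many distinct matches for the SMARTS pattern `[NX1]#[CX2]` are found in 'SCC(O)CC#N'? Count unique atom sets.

1

[NX1]#[CX2] is the SMARTS for a nitrile: a nitrogen triple-bonded to a two-connected carbon.
Exactly one fragment in the molecule meets all constraints, giving 1 match.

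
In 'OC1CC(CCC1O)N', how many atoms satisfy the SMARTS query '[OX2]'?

2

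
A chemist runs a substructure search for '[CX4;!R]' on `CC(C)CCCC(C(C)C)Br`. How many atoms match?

10

Check the 11 heavy atoms by environment: 10× C (X4, acyclic) → match; 1× Br (X1, acyclic) → no.
That gives 10 matching atoms.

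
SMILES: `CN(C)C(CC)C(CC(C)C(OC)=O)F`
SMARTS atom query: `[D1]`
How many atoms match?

7

The query [D1] means: atom with exactly one heavy-atom neighbour (degree 1).
Check the 15 heavy atoms by environment: 5× C (D1) → match; 2× C (D2) → no; 4× C (D3) → no; 1× F (D1) → match; 1× N (D3) → no; 1× O (D1) → match; 1× O (D2) → no.
Summing the matching environments: 5 + 1 + 1 = 7 matching atoms.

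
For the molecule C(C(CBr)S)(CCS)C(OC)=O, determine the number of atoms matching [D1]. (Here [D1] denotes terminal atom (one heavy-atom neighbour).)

The query [D1] means: atom with exactly one heavy-atom neighbour (degree 1).
Check the 12 heavy atoms by environment: 3× C (D2) → no; 3× C (D3) → no; 2× S (D1) → match; 1× O (D1) → match; 1× O (D2) → no; 1× C (D1) → match; 1× Br (D1) → match.
Summing the matching environments: 2 + 1 + 1 + 1 = 5 matching atoms.

5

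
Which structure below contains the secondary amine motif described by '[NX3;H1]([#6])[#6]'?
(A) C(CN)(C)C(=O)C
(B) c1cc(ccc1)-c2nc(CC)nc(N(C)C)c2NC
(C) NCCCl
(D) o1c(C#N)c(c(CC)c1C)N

[NX3;H1]([#6])[#6] describes a trivalent nitrogen with one H, bonded to two carbons (a secondary amine).
(A) has a primary amino group (-NH2) but the nitrogen has H2 and only one carbon neighbour.
(B) contains an N-methylamino group (-NHCH3), which satisfies every atom and bond constraint.
(C) has a primary amino group (-NH2) but the nitrogen has H2 and only one carbon neighbour.
(D) has a primary amino group (-NH2) but the nitrogen has H2 and only one carbon neighbour.
So the answer is (B).

B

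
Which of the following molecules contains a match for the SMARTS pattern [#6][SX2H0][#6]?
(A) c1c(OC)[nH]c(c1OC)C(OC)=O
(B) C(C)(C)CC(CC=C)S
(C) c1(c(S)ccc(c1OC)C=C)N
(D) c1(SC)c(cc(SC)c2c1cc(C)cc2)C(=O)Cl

D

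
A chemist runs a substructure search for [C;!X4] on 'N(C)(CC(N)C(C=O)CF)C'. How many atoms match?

1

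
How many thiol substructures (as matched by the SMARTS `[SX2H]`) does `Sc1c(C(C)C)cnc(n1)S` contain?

2

[SX2H] is the SMARTS for a thiol: an aliphatic sulfur with two connections, one being H.
The molecule carries 2 separate instances of a thiol (-SH) meeting every constraint; each maps to a distinct set of atoms, giving 2 matches.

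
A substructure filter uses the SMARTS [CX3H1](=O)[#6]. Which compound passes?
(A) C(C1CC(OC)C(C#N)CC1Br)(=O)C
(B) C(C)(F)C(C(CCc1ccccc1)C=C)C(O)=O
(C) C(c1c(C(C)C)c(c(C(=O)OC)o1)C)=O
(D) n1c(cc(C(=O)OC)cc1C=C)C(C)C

C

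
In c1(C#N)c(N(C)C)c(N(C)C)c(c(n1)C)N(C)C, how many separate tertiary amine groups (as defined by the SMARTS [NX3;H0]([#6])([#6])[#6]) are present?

3

[NX3;H0]([#6])([#6])[#6] is the SMARTS for a tertiary amine: a trivalent nitrogen with no H, bonded to three carbons.
The molecule carries 3 separate instances of a dimethylamino group (-N(CH3)2) meeting every constraint; each maps to a distinct set of atoms, giving 3 matches.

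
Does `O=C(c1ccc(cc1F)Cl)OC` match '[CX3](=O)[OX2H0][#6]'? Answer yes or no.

The pattern [CX3](=O)[OX2H0][#6] describes a carbonyl carbon bonded to an oxygen that is itself bonded to carbon (no H on that O) — an ester.
The molecule carries a methyl-ester group (-C(=O)OCH3), whose atoms satisfy every constraint of the query, so the pattern matches.

Yes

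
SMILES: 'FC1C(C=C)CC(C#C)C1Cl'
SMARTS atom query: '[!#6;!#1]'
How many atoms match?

2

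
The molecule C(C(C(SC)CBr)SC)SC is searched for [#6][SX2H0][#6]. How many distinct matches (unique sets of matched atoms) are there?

3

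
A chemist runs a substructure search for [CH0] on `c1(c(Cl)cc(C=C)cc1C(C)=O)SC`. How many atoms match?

The query [CH0] means: aliphatic carbon with no attached hydrogen.
Check the 14 heavy atoms by environment: 2× c (aromatic, H1) → no; 4× c (aromatic, H0) → no; 1× S (H0) → no; 2× C (H3) → no; 1× C (H1) → no; 1× C (H2) → no; 1× C (H0) → match; 1× O (H0) → no; 1× Cl (H0) → no.
That gives 1 matching atom.

1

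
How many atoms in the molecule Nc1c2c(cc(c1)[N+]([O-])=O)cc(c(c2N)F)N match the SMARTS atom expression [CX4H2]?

0

The query [CX4H2] means: sp3 carbon (X4) with exactly two hydrogens.
Check the 17 heavy atoms by environment: 7× c (aromatic, H0, X3) → no; 3× c (aromatic, H1, X3) → no; 3× N (H2, X3) → no; 1× F (H0, X1) → no; 1× N (charge +1, H0, X3) → no; 1× O (charge -1, H0, X1) → no; 1× O (H0, X1) → no.
No environment satisfies the query, so 0 matching atoms.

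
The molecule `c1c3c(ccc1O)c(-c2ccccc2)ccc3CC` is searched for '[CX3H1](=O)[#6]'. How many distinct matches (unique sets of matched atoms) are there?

[CX3H1](=O)[#6] is the SMARTS for an aldehyde: an sp2 carbon with one H, double-bonded to O and single-bonded to carbon.
No fragment in the molecule satisfies every constraint, giving 0 matches.

0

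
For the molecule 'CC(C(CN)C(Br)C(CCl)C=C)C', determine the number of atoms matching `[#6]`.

10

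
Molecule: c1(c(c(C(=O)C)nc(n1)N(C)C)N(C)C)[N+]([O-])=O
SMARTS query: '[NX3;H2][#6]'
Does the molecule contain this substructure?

No

The pattern [NX3;H2][#6] describes a trivalent nitrogen with two H attached to carbon — a primary amine.
The closest candidate here is a dimethylamino group (-N(CH3)2), but the nitrogen has H0, not H2. No other fragment satisfies the full query, so there is no match.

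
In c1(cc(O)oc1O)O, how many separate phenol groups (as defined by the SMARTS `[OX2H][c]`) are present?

3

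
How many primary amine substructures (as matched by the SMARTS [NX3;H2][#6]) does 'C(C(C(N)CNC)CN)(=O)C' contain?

2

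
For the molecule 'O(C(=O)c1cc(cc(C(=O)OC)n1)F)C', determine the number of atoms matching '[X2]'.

Check the 15 heavy atoms by environment: 1× n (aromatic, X2) → match; 5× c (aromatic, X3) → no; 1× F (X1) → no; 2× C (X3) → no; 2× O (X1) → no; 2× O (X2) → match; 2× C (X4) → no.
Summing the matching environments: 1 + 2 = 3 matching atoms.

3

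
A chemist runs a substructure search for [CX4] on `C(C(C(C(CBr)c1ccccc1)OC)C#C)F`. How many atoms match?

6

The query [CX4] means: C with X4: aliphatic carbon with exactly 4 total connections (bonds + H).
Check the 17 heavy atoms by environment: 6× C (X4) → match; 1× F (X1) → no; 2× C (X2) → no; 1× O (X2) → no; 6× c (aromatic, X3) → no; 1× Br (X1) → no.
That gives 6 matching atoms.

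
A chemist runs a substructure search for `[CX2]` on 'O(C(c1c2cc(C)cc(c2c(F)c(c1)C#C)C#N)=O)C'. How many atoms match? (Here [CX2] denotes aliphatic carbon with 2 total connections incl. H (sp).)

Check the 20 heavy atoms by environment: 10× c (aromatic, X3) → no; 1× C (X3) → no; 1× O (X1) → no; 1× O (X2) → no; 2× C (X4) → no; 1× F (X1) → no; 3× C (X2) → match; 1× N (X1) → no.
That gives 3 matching atoms.

3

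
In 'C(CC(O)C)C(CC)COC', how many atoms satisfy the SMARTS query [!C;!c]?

2

The query [!C;!c] means: neither aliphatic nor aromatic carbon — same as [!#6].
Check the 11 heavy atoms by environment: 9× C → no; 2× O → match.
That gives 2 matching atoms.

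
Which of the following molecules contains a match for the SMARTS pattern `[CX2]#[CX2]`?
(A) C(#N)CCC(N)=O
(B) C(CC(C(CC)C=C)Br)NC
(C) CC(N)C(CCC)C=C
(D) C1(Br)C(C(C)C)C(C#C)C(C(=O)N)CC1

[CX2]#[CX2] describes a carbon-carbon triple bond (an alkyne).
(A) has a nitrile (-C#N) but the triple bond is C#N, not C#C.
(B) has a vinyl group (-CH=CH2) but the C=C is a double bond; both carbons are CX3, not CX2.
(C) has a vinyl group (-CH=CH2) but the C=C is a double bond; both carbons are CX3, not CX2.
(D) contains an ethynyl group (-C#CH), which satisfies every atom and bond constraint.
So the answer is (D).

D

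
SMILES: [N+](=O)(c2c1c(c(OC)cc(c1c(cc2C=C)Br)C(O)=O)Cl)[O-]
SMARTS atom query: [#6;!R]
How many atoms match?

4

Check the 22 heavy atoms by environment: 10× c (aromatic, in 6-ring) → no; 4× C (acyclic) → match; 4× O (acyclic) → no; 1× N (charge +1, acyclic) → no; 1× O (charge -1, acyclic) → no; 1× Cl (acyclic) → no; 1× Br (acyclic) → no.
That gives 4 matching atoms.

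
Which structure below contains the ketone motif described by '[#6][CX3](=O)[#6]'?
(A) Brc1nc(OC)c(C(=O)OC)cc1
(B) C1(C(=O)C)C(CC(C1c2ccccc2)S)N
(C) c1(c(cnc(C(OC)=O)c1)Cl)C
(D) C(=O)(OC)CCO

[#6][CX3](=O)[#6] describes a carbonyl carbon (no H) flanked by two carbons (a ketone).
(A) has a methyl-ester group (-C(=O)OCH3) but one neighbour of the carbonyl carbon is O, not C.
(B) contains an acetyl/ketone group (-C(=O)CH3), which satisfies every atom and bond constraint.
(C) has a methyl-ester group (-C(=O)OCH3) but one neighbour of the carbonyl carbon is O, not C.
(D) has a methyl-ester group (-C(=O)OCH3) but one neighbour of the carbonyl carbon is O, not C.
So the answer is (B).

B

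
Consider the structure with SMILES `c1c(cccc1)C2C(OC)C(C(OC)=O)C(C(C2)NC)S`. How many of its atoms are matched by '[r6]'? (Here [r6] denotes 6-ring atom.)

The query [r6] means: r6 matches atoms in a six-membered ring.
Check the 21 heavy atoms by environment: 6× C (in 6-ring) → match; 4× C (acyclic) → no; 3× O (acyclic) → no; 1× S (acyclic) → no; 6× c (aromatic, in 6-ring) → match; 1× N (acyclic) → no.
Summing the matching environments: 6 + 6 = 12 matching atoms.

12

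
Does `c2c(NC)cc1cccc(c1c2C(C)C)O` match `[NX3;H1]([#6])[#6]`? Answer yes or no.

Yes

The pattern [NX3;H1]([#6])[#6] describes a trivalent nitrogen with one H, bonded to two carbons — a secondary amine.
The molecule carries an N-methylamino group (-NHCH3), whose atoms satisfy every constraint of the query, so the pattern matches.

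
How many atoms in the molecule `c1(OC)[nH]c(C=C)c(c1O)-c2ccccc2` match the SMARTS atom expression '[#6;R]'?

10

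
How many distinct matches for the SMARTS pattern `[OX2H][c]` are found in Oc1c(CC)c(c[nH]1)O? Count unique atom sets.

2

[OX2H][c] is the SMARTS for a phenol: a hydroxyl oxygen attached to an aromatic carbon.
The molecule carries 2 separate instances of a hydroxyl group (-OH) meeting every constraint; each maps to a distinct set of atoms, giving 2 matches.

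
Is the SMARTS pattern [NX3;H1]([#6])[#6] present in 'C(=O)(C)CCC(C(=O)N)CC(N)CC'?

The pattern [NX3;H1]([#6])[#6] describes a trivalent nitrogen with one H, bonded to two carbons — a secondary amine.
The closest candidate here is a primary amino group (-NH2), but the nitrogen has H2 and only one carbon neighbour. No other fragment satisfies the full query, so there is no match.

No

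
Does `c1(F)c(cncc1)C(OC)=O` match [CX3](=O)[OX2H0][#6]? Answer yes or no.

The pattern [CX3](=O)[OX2H0][#6] describes a carbonyl carbon bonded to an oxygen that is itself bonded to carbon (no H on that O) — an ester.
The molecule carries a methyl-ester group (-C(=O)OCH3), whose atoms satisfy every constraint of the query, so the pattern matches.

Yes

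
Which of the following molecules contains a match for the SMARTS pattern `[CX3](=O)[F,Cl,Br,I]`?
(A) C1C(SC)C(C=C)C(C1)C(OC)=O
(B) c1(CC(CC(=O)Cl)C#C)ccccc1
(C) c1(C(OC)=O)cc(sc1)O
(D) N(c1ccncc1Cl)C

B

[CX3](=O)[F,Cl,Br,I] describes a carbonyl carbon bonded to a halogen (an acyl halide).
(A) has a methyl-ester group (-C(=O)OCH3) but the carbonyl is bonded to -O-C, not to a halogen.
(B) contains an acyl chloride (-C(=O)Cl), which satisfies every atom and bond constraint.
(C) has a methyl-ester group (-C(=O)OCH3) but the carbonyl is bonded to -O-C, not to a halogen.
(D) has a chloro substituent but the Cl is not on a carbonyl carbon.
So the answer is (B).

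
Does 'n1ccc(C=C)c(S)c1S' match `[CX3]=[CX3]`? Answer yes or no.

Yes

The pattern [CX3]=[CX3] describes a non-aromatic C=C double bond between two sp2 carbons — an alkene.
The molecule carries a vinyl group (-CH=CH2), whose atoms satisfy every constraint of the query, so the pattern matches.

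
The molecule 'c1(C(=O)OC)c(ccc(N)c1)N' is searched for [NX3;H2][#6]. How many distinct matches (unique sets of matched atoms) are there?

[NX3;H2][#6] is the SMARTS for a primary amine: a trivalent nitrogen with two H attached to carbon.
The molecule carries 2 separate instances of a primary amino group (-NH2) meeting every constraint; each maps to a distinct set of atoms, giving 2 matches.

2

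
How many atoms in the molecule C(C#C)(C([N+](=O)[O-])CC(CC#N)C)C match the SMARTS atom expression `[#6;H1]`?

Check the 14 heavy atoms by environment: 2× C (H3) → no; 4× C (H1) → match; 2× C (H2) → no; 1× N (charge +1, H0) → no; 1× O (charge -1, H0) → no; 1× O (H0) → no; 2× C (H0) → no; 1× N (H0) → no.
That gives 4 matching atoms.

4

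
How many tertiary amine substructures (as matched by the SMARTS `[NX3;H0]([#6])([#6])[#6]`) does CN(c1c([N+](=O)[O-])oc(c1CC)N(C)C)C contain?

2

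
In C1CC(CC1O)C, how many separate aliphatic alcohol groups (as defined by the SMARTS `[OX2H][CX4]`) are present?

1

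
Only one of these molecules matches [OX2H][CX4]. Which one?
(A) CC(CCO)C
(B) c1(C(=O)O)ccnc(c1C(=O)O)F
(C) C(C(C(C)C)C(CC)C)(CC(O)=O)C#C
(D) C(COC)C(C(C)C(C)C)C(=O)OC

[OX2H][CX4] describes a hydroxyl oxygen bound to an sp3 (X4) carbon (an aliphatic alcohol).
(A) contains a hydroxyl group (-OH), which satisfies every atom and bond constraint.
(B) has a carboxylic acid group (-C(=O)OH) but the -OH is on a CX3 carbonyl carbon, not a CX4 carbon.
(C) has a carboxylic acid group (-C(=O)OH) but the -OH is on a CX3 carbonyl carbon, not a CX4 carbon.
(D) has a methoxy ether (-OCH3) but the oxygen has H0 (ether), not H1.
So the answer is (A).

A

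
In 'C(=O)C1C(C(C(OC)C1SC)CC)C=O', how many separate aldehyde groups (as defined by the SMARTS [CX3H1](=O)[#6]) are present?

2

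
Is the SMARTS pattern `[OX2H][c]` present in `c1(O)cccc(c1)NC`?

The pattern [OX2H][c] describes a hydroxyl oxygen attached to an aromatic carbon — a phenol.
The molecule carries a hydroxyl group (-OH), whose atoms satisfy every constraint of the query, so the pattern matches.

Yes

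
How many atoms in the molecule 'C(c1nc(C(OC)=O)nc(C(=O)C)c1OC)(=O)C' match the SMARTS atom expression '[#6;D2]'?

0

Check the 18 heavy atoms by environment: 2× n (aromatic, D2) → no; 4× c (aromatic, D3) → no; 3× C (D3) → no; 3× O (D1) → no; 2× O (D2) → no; 4× C (D1) → no.
No environment satisfies the query, so 0 matching atoms.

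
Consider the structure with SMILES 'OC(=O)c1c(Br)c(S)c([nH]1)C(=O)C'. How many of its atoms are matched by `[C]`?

The query [C] means: uppercase C matches aliphatic (non-aromatic) carbon only.
Check the 13 heavy atoms by environment: 1× n (aromatic) → no; 4× c (aromatic) → no; 1× Br → no; 3× C → match; 3× O → no; 1× S → no.
That gives 3 matching atoms.

3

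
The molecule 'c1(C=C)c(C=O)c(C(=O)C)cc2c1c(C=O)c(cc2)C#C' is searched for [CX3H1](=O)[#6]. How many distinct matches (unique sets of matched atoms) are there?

[CX3H1](=O)[#6] is the SMARTS for an aldehyde: an sp2 carbon with one H, double-bonded to O and single-bonded to carbon.
The molecule carries 2 separate instances of an aldehyde (-CHO) meeting every constraint; each maps to a distinct set of atoms, giving 2 matches.

2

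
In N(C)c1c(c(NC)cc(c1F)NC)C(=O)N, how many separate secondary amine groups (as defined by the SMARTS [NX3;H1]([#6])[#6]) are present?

3

[NX3;H1]([#6])[#6] is the SMARTS for a secondary amine: a trivalent nitrogen with one H, bonded to two carbons.
The molecule carries 3 separate instances of an N-methylamino group (-NHCH3) meeting every constraint; each maps to a distinct set of atoms, giving 3 matches.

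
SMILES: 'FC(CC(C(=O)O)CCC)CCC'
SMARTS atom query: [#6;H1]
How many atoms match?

2

Check the 13 heavy atoms by environment: 5× C (H2) → no; 2× C (H1) → match; 2× C (H3) → no; 1× C (H0) → no; 1× O (H0) → no; 1× O (H1) → no; 1× F (H0) → no.
That gives 2 matching atoms.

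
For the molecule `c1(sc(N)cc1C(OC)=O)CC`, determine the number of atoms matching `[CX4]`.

The query [CX4] means: C with X4: aliphatic carbon with exactly 4 total connections (bonds + H).
Check the 12 heavy atoms by environment: 1× s (aromatic, X2) → no; 4× c (aromatic, X3) → no; 1× N (X3) → no; 1× C (X3) → no; 1× O (X1) → no; 1× O (X2) → no; 3× C (X4) → match.
That gives 3 matching atoms.

3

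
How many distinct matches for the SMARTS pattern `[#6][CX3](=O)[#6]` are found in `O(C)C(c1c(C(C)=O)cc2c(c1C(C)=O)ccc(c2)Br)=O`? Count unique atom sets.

2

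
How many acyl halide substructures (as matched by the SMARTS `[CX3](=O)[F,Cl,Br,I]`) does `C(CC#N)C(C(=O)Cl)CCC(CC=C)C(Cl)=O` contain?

[CX3](=O)[F,Cl,Br,I] is the SMARTS for an acyl halide: a carbonyl carbon bonded to a halogen.
The molecule carries 2 separate instances of an acyl chloride (-C(=O)Cl) meeting every constraint; each maps to a distinct set of atoms, giving 2 matches.

2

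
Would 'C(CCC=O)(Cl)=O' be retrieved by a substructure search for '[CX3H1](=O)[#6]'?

The pattern [CX3H1](=O)[#6] describes an sp2 carbon with one H, double-bonded to O and single-bonded to carbon — an aldehyde.
The molecule carries an aldehyde (-CHO), whose atoms satisfy every constraint of the query, so the pattern matches.

Yes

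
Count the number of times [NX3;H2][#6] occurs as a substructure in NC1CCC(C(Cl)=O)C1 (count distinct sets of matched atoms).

1

[NX3;H2][#6] is the SMARTS for a primary amine: a trivalent nitrogen with two H attached to carbon.
Exactly one fragment in the molecule meets all constraints, giving 1 match.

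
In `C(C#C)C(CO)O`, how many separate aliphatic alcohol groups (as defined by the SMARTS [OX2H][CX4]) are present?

2

[OX2H][CX4] is the SMARTS for an aliphatic alcohol: a hydroxyl oxygen bound to an sp3 (X4) carbon.
The molecule carries 2 separate instances of a hydroxyl group (-OH) meeting every constraint; each maps to a distinct set of atoms, giving 2 matches.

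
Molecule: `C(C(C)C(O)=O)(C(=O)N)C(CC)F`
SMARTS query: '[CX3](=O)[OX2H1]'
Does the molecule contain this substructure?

The pattern [CX3](=O)[OX2H1] describes an sp2 carbon double-bonded to O and single-bonded to an -OH oxygen — a carboxylic acid.
The molecule carries a carboxylic acid group (-C(=O)OH), whose atoms satisfy every constraint of the query, so the pattern matches.

Yes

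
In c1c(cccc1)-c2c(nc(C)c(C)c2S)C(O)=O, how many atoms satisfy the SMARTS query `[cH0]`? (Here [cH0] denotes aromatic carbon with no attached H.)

6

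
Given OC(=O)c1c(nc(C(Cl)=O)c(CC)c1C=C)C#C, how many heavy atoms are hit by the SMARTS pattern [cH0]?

5

The query [cH0] means: aromatic carbon with no attached hydrogen (substituted or ring-fusion).
Check the 18 heavy atoms by environment: 1× n (aromatic, H0) → no; 5× c (aromatic, H0) → match; 3× C (H0) → no; 2× C (H1) → no; 2× O (H0) → no; 1× O (H1) → no; 2× C (H2) → no; 1× C (H3) → no; 1× Cl (H0) → no.
That gives 5 matching atoms.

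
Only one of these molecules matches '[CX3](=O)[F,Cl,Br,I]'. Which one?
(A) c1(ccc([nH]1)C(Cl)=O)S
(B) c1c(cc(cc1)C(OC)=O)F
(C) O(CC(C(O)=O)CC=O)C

A

[CX3](=O)[F,Cl,Br,I] describes a carbonyl carbon bonded to a halogen (an acyl halide).
(A) contains an acyl chloride (-C(=O)Cl), which satisfies every atom and bond constraint.
(B) has a methyl-ester group (-C(=O)OCH3) but the carbonyl is bonded to -O-C, not to a halogen.
(C) has a carboxylic acid group (-C(=O)OH) but the carbonyl is bonded to -OH, not to a halogen.
So the answer is (A).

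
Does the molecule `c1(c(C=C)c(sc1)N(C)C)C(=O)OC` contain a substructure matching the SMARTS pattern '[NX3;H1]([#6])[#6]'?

The pattern [NX3;H1]([#6])[#6] describes a trivalent nitrogen with one H, bonded to two carbons — a secondary amine.
The closest candidate here is a dimethylamino group (-N(CH3)2), but the nitrogen has H0, not H1. No other fragment satisfies the full query, so there is no match.

No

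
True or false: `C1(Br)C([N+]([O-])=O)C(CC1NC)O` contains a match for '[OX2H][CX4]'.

True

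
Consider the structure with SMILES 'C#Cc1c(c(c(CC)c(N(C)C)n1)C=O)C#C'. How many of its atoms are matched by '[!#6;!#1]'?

3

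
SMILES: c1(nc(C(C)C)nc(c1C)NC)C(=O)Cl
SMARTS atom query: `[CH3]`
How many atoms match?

Check the 15 heavy atoms by environment: 2× n (aromatic, H0) → no; 4× c (aromatic, H0) → no; 1× C (H1) → no; 4× C (H3) → match; 1× N (H1) → no; 1× C (H0) → no; 1× O (H0) → no; 1× Cl (H0) → no.
That gives 4 matching atoms.

4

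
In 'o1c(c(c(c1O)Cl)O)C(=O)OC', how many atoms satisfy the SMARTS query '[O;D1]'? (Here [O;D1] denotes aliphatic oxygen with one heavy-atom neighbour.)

The query [O;D1] means: aliphatic oxygen bonded to exactly one heavy atom.
Check the 12 heavy atoms by environment: 1× o (aromatic, D2) → no; 4× c (aromatic, D3) → no; 3× O (D1) → match; 1× C (D3) → no; 1× O (D2) → no; 1× C (D1) → no; 1× Cl (D1) → no.
That gives 3 matching atoms.

3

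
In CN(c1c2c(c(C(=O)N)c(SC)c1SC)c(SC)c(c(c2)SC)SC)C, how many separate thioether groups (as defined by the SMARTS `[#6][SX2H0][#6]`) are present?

5

[#6][SX2H0][#6] is the SMARTS for a thioether: an aliphatic sulfur bridging two carbons with no H on the sulfur.
The molecule carries 5 separate instances of a methylthio ether (-SCH3) meeting every constraint; each maps to a distinct set of atoms, giving 5 matches.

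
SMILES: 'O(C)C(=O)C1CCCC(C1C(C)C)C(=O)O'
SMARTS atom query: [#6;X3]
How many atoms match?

2

The query [#6;X3] means: any carbon (aromatic or not) with three total connections.
Check the 16 heavy atoms by environment: 10× C (X4) → no; 2× C (X3) → match; 2× O (X1) → no; 2× O (X2) → no.
That gives 2 matching atoms.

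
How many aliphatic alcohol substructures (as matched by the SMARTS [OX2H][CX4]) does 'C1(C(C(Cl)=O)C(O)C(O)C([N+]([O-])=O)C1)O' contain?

3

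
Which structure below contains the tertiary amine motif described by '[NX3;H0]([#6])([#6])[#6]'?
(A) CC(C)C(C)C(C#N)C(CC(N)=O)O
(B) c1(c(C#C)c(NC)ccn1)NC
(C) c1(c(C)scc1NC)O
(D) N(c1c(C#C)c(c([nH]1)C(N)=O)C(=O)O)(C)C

D

[NX3;H0]([#6])([#6])[#6] describes a trivalent nitrogen with no H, bonded to three carbons (a tertiary amine).
(A) has a primary amide (-C(=O)NH2) but the amide nitrogen has H2 and only one carbon neighbour.
(B) has an N-methylamino group (-NHCH3) but the nitrogen still has one H (H1), not H0.
(C) has an N-methylamino group (-NHCH3) but the nitrogen still has one H (H1), not H0.
(D) contains a dimethylamino group (-N(CH3)2), which satisfies every atom and bond constraint.
So the answer is (D).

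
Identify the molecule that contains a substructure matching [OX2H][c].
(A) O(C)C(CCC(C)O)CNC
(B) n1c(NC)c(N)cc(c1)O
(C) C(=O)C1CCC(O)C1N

B

[OX2H][c] describes a hydroxyl oxygen attached to an aromatic carbon (a phenol).
(A) has a hydroxyl group (-OH) but the -OH is on an aliphatic carbon, not an aromatic c.
(B) contains a hydroxyl group (-OH), which satisfies every atom and bond constraint.
(C) has a hydroxyl group (-OH) but the -OH is on an aliphatic carbon, not an aromatic c.
So the answer is (B).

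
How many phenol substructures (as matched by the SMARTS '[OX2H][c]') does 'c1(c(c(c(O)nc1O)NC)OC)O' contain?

3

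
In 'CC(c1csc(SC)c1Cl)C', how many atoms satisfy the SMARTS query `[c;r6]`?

The query [c;r6] means: aromatic carbon that belongs to a six-membered ring.
Check the 11 heavy atoms by environment: 1× s (aromatic, in 5-ring) → no; 4× c (aromatic, in 5-ring) → no; 4× C (acyclic) → no; 1× S (acyclic) → no; 1× Cl (acyclic) → no.
No environment satisfies the query, so 0 matching atoms.

0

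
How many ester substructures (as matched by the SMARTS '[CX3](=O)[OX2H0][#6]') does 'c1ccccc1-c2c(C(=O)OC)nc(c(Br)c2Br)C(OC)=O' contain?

2

[CX3](=O)[OX2H0][#6] is the SMARTS for an ester: a carbonyl carbon bonded to an oxygen that is itself bonded to carbon (no H on that O).
The molecule carries 2 separate instances of a methyl-ester group (-C(=O)OCH3) meeting every constraint; each maps to a distinct set of atoms, giving 2 matches.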